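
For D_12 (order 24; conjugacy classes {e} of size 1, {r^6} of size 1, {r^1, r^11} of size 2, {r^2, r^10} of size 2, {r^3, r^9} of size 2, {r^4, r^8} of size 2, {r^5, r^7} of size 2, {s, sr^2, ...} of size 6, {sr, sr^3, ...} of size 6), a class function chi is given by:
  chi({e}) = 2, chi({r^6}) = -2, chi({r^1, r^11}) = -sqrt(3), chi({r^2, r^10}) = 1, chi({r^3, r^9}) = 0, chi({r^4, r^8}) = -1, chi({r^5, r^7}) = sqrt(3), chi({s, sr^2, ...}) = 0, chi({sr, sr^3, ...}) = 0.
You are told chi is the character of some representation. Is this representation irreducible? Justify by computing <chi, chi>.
Irreducible: <chi, chi> = 1.

Proof sketch: <chi, chi> = (1/|G|) sum_C |C| * |chi(C)|^2 = (1/24)[1*|2|^2 + 1*|-2|^2 + 2*|-sqrt(3)|^2 + 2*|1|^2 + 2*|0|^2 + 2*|-1|^2 + 2*|sqrt(3)|^2 + 6*|0|^2 + 6*|0|^2]
  = (1/24)[(4) + (4) + (6) + (2) + (0) + (2) + (6) + (0) + (0)] = 24/24 = 1.
A character is irreducible iff <chi, chi> = 1, so this representation is irreducible.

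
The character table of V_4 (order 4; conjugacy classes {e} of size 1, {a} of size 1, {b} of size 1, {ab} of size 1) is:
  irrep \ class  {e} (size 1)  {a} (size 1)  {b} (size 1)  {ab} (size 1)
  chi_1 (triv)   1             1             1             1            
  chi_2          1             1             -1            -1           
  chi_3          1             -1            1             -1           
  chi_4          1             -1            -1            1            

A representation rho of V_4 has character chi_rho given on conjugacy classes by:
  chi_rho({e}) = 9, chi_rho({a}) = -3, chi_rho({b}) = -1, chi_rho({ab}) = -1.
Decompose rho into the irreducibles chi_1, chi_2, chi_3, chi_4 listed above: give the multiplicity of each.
Multiplicities: chi_1: 1, chi_2: 2, chi_3: 3, chi_4: 3.

Reasoning: Use <chi_rho, chi> = (1/|G|) sum_C |C| * chi_rho(C) * conj(chi(C)) with |G| = 4 for each irreducible chi in the table:
  <chi_rho, chi_1> = (1/4)[1*(9)*conj(1) + 1*(-3)*conj(1) + 1*(-1)*conj(1) + 1*(-1)*conj(1)]
      = (1/4)[(9) + (-3) + (-1) + (-1)] = 4/4 = 1
  <chi_rho, chi_2> = (1/4)[1*(9)*conj(1) + 1*(-3)*conj(1) + 1*(-1)*conj(-1) + 1*(-1)*conj(-1)]
      = (1/4)[(9) + (-3) + (1) + (1)] = 8/4 = 2
  <chi_rho, chi_3> = (1/4)[1*(9)*conj(1) + 1*(-3)*conj(-1) + 1*(-1)*conj(1) + 1*(-1)*conj(-1)]
      = (1/4)[(9) + (3) + (-1) + (1)] = 12/4 = 3
  <chi_rho, chi_4> = (1/4)[1*(9)*conj(1) + 1*(-3)*conj(-1) + 1*(-1)*conj(-1) + 1*(-1)*conj(1)]
      = (1/4)[(9) + (3) + (1) + (-1)] = 12/4 = 3
Dimension check: dim(rho) = sum (mult * dim) = 1*1 + 2*1 + 3*1 + 3*1 = 9 = chi_rho(e) = 9.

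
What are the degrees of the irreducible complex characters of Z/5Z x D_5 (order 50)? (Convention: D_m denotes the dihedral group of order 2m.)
Dimensions: 1, 1, 1, 1, 1, 1, 1, 1, 1, 1, 2, 2, 2, 2, 2, 2, 2, 2, 2, 2

Proof sketch: There are 20 irreducibles (= number of conjugacy classes). Their dimensions d_i satisfy sum d_i^2 = |G| = 50: 1 + 1 + 1 + 1 + 1 + 1 + 1 + 1 + 1 + 1 + 4 + 4 + 4 + 4 + 4 + 4 + 4 + 4 + 4 + 4 = 50. (For the product with Z/5Z: each of the 5 1-dim characters of Z/5Z tensors with each irrep of D_5, giving 5 copies of each D_5-dimension.)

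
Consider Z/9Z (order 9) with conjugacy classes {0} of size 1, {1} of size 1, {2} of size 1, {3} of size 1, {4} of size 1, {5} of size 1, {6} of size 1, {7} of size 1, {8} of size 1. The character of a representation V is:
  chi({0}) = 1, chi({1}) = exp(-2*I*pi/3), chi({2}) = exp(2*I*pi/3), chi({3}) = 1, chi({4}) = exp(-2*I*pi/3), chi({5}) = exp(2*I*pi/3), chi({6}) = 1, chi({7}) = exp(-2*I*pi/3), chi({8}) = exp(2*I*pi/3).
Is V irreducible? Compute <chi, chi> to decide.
Irreducible: <chi, chi> = 1.

Reasoning: <chi, chi> = (1/|G|) sum_C |C| * |chi(C)|^2 = (1/9)[1*|1|^2 + 1*|exp(-2*I*pi/3)|^2 + 1*|exp(2*I*pi/3)|^2 + 1*|1|^2 + 1*|exp(-2*I*pi/3)|^2 + 1*|exp(2*I*pi/3)|^2 + 1*|1|^2 + 1*|exp(-2*I*pi/3)|^2 + 1*|exp(2*I*pi/3)|^2]
  = (1/9)[(1) + (1) + (1) + (1) + (1) + (1) + (1) + (1) + (1)] = 9/9 = 1.
(Exp terms are combined using exp(i*s)*conj(exp(i*t)) = exp(i*(s-t)), and sums of them are collapsed using the identity that for every m > 1 the m distinct m-th roots of unity sum to 0, e.g. 1 + exp(2*I*pi/3) + exp(-2*I*pi/3) = 0.)
A character is irreducible iff <chi, chi> = 1, so this representation is irreducible.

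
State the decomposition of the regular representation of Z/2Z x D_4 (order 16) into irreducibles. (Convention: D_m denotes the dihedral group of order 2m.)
Each irreducible V_i of dimension d_i appears with multiplicity d_i, i.e. rho_reg = (direct sum over all irreducibles V_i) d_i V_i. The irreducible dimensions for Z/2Z x D_4 are 1, 1, 1, 1, 1, 1, 1, 1, 2, 2: 8 irreducibles of dimension 1, each with multiplicity 1; 2 irreducibles of dimension 2, each with multiplicity 2. Total dimension 8*1*1 + 2*2*2 = 16 = |G|.

General theorem: in the regular representation of a finite group G, each irreducible appears with multiplicity equal to its dimension. Check: dim(rho_reg) = sum d_i^2 = 1 + 1 + 1 + 1 + 1 + 1 + 1 + 1 + 4 + 4 = 16 = |G|.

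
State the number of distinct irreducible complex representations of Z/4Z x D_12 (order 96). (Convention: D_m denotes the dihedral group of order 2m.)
36

Working: The number of irreducible complex representations of a finite group equals its number of conjugacy classes. For a direct product, #classes(G x H) = #classes(G) * #classes(H). Z/4Z has 4 classes (abelian), D_12 has 9 classes, so 4 * 9 = 36, so Z/4Z x D_12 (order 96) has exactly 36 irreducible complex representations.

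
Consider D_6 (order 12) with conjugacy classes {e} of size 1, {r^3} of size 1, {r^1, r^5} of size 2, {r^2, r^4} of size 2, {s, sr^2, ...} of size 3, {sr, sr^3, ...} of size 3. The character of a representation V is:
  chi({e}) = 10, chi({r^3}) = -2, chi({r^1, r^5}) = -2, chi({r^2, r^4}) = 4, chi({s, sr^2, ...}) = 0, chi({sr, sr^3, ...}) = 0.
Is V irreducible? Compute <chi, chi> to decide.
Not irreducible (reducible): <chi, chi> = 12 > 1.

Proof sketch: <chi, chi> = (1/|G|) sum_C |C| * |chi(C)|^2 = (1/12)[1*|10|^2 + 1*|-2|^2 + 2*|-2|^2 + 2*|4|^2 + 3*|0|^2 + 3*|0|^2]
  = (1/12)[(100) + (4) + (8) + (32) + (0) + (0)] = 144/12 = 12.
A character is irreducible iff <chi, chi> = 1, so this representation is reducible.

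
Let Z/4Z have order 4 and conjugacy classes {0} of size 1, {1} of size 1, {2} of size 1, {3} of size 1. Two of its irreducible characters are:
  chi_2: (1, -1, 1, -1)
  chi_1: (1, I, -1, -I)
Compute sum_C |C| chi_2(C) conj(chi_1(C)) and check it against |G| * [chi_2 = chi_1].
Sum = 0; so <chi_2, chi_1> = 0 (distinct irreducibles are orthogonal).

Solution. Compute term by term over conjugacy classes (|C| * chi_2(C) * conj(chi_1(C))):
  1*(1)*conj(1) + 1*(-1)*conj(I) + 1*(1)*conj(-1) + 1*(-1)*conj(-I)
  = (1) + (I) + (-1) + (-I)
  = 0.
(Exp terms are combined using exp(i*s)*conj(exp(i*t)) = exp(i*(s-t)), and sums of them are collapsed using the identity that for every m > 1 the m distinct m-th roots of unity sum to 0, e.g. 1 + exp(2*I*pi/3) + exp(-2*I*pi/3) = 0.)
Dividing by |G| = 4 gives 0/4 = 0, matching the row-orthogonality relation <chi_2, chi_1> = [chi_2 = chi_1].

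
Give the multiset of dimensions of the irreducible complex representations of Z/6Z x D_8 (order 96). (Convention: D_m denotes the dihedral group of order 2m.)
Dimensions: 1, 1, 1, 1, 1, 1, 1, 1, 1, 1, 1, 1, 1, 1, 1, 1, 1, 1, 1, 1, 1, 1, 1, 1, 2, 2, 2, 2, 2, 2, 2, 2, 2, 2, 2, 2, 2, 2, 2, 2, 2, 2

Justification: There are 42 irreducibles (= number of conjugacy classes). Their dimensions d_i satisfy sum d_i^2 = |G| = 96: 1 + 1 + 1 + 1 + 1 + 1 + 1 + 1 + 1 + 1 + 1 + 1 + 1 + 1 + 1 + 1 + 1 + 1 + 1 + 1 + 1 + 1 + 1 + 1 + 4 + 4 + 4 + 4 + 4 + 4 + 4 + 4 + 4 + 4 + 4 + 4 + 4 + 4 + 4 + 4 + 4 + 4 = 96. (For the product with Z/6Z: each of the 6 1-dim characters of Z/6Z tensors with each irrep of D_8, giving 6 copies of each D_8-dimension.)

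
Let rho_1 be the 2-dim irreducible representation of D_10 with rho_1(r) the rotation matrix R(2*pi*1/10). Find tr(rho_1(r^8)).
chi_{rho_1}(r^8) = 2*cos(2*pi*1*8/10) = -1/2 + sqrt(5)/2

Derivation: rho_1(r^8) is rotation by angle 2*pi*1*8/10, whose trace is 2*cos(2*pi*1*8/10) = -1/2 + sqrt(5)/2.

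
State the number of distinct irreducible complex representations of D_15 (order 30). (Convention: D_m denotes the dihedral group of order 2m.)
9

Proof sketch: The number of irreducible complex representations of a finite group equals its number of conjugacy classes. D_15 has 9 conjugacy classes ((n+3)/2 for n odd), so D_15 (order 30) has exactly 9 irreducible complex representations.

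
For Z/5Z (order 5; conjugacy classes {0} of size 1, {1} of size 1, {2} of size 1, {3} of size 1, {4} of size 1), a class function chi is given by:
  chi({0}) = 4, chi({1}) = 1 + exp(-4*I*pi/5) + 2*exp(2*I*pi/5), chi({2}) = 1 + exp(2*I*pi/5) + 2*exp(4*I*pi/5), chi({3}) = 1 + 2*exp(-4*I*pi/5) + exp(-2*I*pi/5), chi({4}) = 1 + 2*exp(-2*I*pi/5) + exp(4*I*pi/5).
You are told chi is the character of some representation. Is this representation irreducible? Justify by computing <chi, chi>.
Not irreducible (reducible): <chi, chi> = 6 > 1.

<chi, chi> = (1/|G|) sum_C |C| * |chi(C)|^2 = (1/5)[1*|4|^2 + 1*|1 + exp(-4*I*pi/5) + 2*exp(2*I*pi/5)|^2 + 1*|1 + exp(2*I*pi/5) + 2*exp(4*I*pi/5)|^2 + 1*|1 + 2*exp(-4*I*pi/5) + exp(-2*I*pi/5)|^2 + 1*|1 + 2*exp(-2*I*pi/5) + exp(4*I*pi/5)|^2]
  = (1/5)[(16) + (6 + 2*exp(-2*I*pi/5) + 3*exp(-4*I*pi/5) + 3*exp(4*I*pi/5) + 2*exp(2*I*pi/5)) + (6 + 3*exp(-2*I*pi/5) + 2*exp(-4*I*pi/5) + 2*exp(4*I*pi/5) + 3*exp(2*I*pi/5)) + (6 + 3*exp(-2*I*pi/5) + 2*exp(-4*I*pi/5) + 2*exp(4*I*pi/5) + 3*exp(2*I*pi/5)) + (6 + 2*exp(-2*I*pi/5) + 3*exp(-4*I*pi/5) + 3*exp(4*I*pi/5) + 2*exp(2*I*pi/5))] = 30/5 = 6.
(Exp terms are combined using exp(i*s)*conj(exp(i*t)) = exp(i*(s-t)), and sums of them are collapsed using the identity that for every m > 1 the m distinct m-th roots of unity sum to 0, e.g. 1 + exp(2*I*pi/3) + exp(-2*I*pi/3) = 0.)
A character is irreducible iff <chi, chi> = 1, so this representation is reducible.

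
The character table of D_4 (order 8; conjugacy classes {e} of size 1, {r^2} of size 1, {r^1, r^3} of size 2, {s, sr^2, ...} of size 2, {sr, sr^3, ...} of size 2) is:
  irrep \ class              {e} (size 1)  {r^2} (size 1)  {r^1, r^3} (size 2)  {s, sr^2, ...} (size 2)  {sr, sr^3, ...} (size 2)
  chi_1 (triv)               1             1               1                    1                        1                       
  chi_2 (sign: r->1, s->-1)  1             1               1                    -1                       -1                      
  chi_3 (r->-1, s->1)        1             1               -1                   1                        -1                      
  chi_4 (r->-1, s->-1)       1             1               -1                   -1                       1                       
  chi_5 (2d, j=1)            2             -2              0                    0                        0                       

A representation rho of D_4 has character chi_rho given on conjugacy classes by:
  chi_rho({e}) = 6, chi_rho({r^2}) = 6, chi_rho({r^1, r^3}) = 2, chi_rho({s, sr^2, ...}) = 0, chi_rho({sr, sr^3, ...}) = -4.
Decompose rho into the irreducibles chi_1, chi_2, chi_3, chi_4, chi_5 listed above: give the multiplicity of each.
Multiplicities: chi_1: 1, chi_2: 3, chi_3: 2, chi_4: 0, chi_5: 0.

Working: Use <chi_rho, chi> = (1/|G|) sum_C |C| * chi_rho(C) * conj(chi(C)) with |G| = 8 for each irreducible chi in the table:
  <chi_rho, chi_1> = (1/8)[1*(6)*conj(1) + 1*(6)*conj(1) + 2*(2)*conj(1) + 2*(0)*conj(1) + 2*(-4)*conj(1)]
      = (1/8)[(6) + (6) + (4) + (0) + (-8)] = 8/8 = 1
  <chi_rho, chi_2> = (1/8)[1*(6)*conj(1) + 1*(6)*conj(1) + 2*(2)*conj(1) + 2*(0)*conj(-1) + 2*(-4)*conj(-1)]
      = (1/8)[(6) + (6) + (4) + (0) + (8)] = 24/8 = 3
  <chi_rho, chi_3> = (1/8)[1*(6)*conj(1) + 1*(6)*conj(1) + 2*(2)*conj(-1) + 2*(0)*conj(1) + 2*(-4)*conj(-1)]
      = (1/8)[(6) + (6) + (-4) + (0) + (8)] = 16/8 = 2
  <chi_rho, chi_4> = (1/8)[1*(6)*conj(1) + 1*(6)*conj(1) + 2*(2)*conj(-1) + 2*(0)*conj(-1) + 2*(-4)*conj(1)]
      = (1/8)[(6) + (6) + (-4) + (0) + (-8)] = 0/8 = 0
  <chi_rho, chi_5> = (1/8)[1*(6)*conj(2) + 1*(6)*conj(-2) + 2*(2)*conj(0) + 2*(0)*conj(0) + 2*(-4)*conj(0)]
      = (1/8)[(12) + (-12) + (0) + (0) + (0)] = 0/8 = 0
Dimension check: dim(rho) = sum (mult * dim) = 1*1 + 3*1 + 2*1 + 0*1 + 0*2 = 6 = chi_rho(e) = 6.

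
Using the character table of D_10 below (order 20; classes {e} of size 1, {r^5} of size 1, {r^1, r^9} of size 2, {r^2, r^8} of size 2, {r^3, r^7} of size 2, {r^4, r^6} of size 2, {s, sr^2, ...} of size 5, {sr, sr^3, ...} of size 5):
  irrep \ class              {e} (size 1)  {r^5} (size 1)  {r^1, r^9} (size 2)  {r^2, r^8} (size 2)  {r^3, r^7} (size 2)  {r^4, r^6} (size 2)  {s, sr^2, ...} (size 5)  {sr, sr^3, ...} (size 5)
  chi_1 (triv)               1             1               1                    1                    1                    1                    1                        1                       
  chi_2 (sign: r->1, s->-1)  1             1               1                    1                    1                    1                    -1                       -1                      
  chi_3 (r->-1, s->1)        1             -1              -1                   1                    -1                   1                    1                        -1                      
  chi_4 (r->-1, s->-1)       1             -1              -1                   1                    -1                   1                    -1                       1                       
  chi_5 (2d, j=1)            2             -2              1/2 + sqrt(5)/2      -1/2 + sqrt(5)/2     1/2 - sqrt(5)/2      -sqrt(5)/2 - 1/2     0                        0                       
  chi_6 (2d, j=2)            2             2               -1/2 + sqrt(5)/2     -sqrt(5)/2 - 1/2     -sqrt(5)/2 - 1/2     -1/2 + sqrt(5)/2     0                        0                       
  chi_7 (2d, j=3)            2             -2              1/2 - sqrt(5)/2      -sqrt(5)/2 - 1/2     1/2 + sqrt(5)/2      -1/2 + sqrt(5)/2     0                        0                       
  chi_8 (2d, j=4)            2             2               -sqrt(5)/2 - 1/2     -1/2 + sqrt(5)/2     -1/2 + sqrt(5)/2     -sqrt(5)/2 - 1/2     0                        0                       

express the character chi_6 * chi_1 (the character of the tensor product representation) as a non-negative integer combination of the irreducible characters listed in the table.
chi_6 tensor chi_1 = chi_6 (all other irreducibles have multiplicity 0).

Argument: The character of a tensor product is the pointwise product (chi_6 * chi_1)(C) = chi_6(C) * chi_1(C):
  {e}: (2)*(1), {r^5}: (2)*(1), {r^1, r^9}: (-1/2 + sqrt(5)/2)*(1), {r^2, r^8}: (-sqrt(5)/2 - 1/2)*(1), {r^3, r^7}: (-sqrt(5)/2 - 1/2)*(1), {r^4, r^6}: (-1/2 + sqrt(5)/2)*(1), {s, sr^2, ...}: (0)*(1), {sr, sr^3, ...}: (0)*(1)
so (chi_6 * chi_1) takes values
  {e} -> 2, {r^5} -> 2, {r^1, r^9} -> -1/2 + sqrt(5)/2, {r^2, r^8} -> -sqrt(5)/2 - 1/2, {r^3, r^7} -> -sqrt(5)/2 - 1/2, {r^4, r^6} -> -1/2 + sqrt(5)/2, {s, sr^2, ...} -> 0, {sr, sr^3, ...} -> 0.
Now take the inner product of this character with each irreducible chi from the table, <chi_6*chi_1, chi> = (1/20) sum_C |C| (chi_6*chi_1)(C) conj(chi(C)):
  <chi_6*chi_1, chi_1> = (1/20)[1*(2)*conj(1) + 1*(2)*conj(1) + 2*(-1/2 + sqrt(5)/2)*conj(1) + 2*(-sqrt(5)/2 - 1/2)*conj(1) + 2*(-sqrt(5)/2 - 1/2)*conj(1) + 2*(-1/2 + sqrt(5)/2)*conj(1) + 5*(0)*conj(1) + 5*(0)*conj(1)]
      = (1/20)[(2) + (2) + (-1 + sqrt(5)) + (-sqrt(5) - 1) + (-sqrt(5) - 1) + (-1 + sqrt(5)) + (0) + (0)] = 0/20 = 0
  <chi_6*chi_1, chi_2> = (1/20)[1*(2)*conj(1) + 1*(2)*conj(1) + 2*(-1/2 + sqrt(5)/2)*conj(1) + 2*(-sqrt(5)/2 - 1/2)*conj(1) + 2*(-sqrt(5)/2 - 1/2)*conj(1) + 2*(-1/2 + sqrt(5)/2)*conj(1) + 5*(0)*conj(-1) + 5*(0)*conj(-1)]
      = (1/20)[(2) + (2) + (-1 + sqrt(5)) + (-sqrt(5) - 1) + (-sqrt(5) - 1) + (-1 + sqrt(5)) + (0) + (0)] = 0/20 = 0
  <chi_6*chi_1, chi_3> = (1/20)[1*(2)*conj(1) + 1*(2)*conj(-1) + 2*(-1/2 + sqrt(5)/2)*conj(-1) + 2*(-sqrt(5)/2 - 1/2)*conj(1) + 2*(-sqrt(5)/2 - 1/2)*conj(-1) + 2*(-1/2 + sqrt(5)/2)*conj(1) + 5*(0)*conj(1) + 5*(0)*conj(-1)]
      = (1/20)[(2) + (-2) + (1 - sqrt(5)) + (-sqrt(5) - 1) + (1 + sqrt(5)) + (-1 + sqrt(5)) + (0) + (0)] = 0/20 = 0
  <chi_6*chi_1, chi_4> = (1/20)[1*(2)*conj(1) + 1*(2)*conj(-1) + 2*(-1/2 + sqrt(5)/2)*conj(-1) + 2*(-sqrt(5)/2 - 1/2)*conj(1) + 2*(-sqrt(5)/2 - 1/2)*conj(-1) + 2*(-1/2 + sqrt(5)/2)*conj(1) + 5*(0)*conj(-1) + 5*(0)*conj(1)]
      = (1/20)[(2) + (-2) + (1 - sqrt(5)) + (-sqrt(5) - 1) + (1 + sqrt(5)) + (-1 + sqrt(5)) + (0) + (0)] = 0/20 = 0
  <chi_6*chi_1, chi_5> = (1/20)[1*(2)*conj(2) + 1*(2)*conj(-2) + 2*(-1/2 + sqrt(5)/2)*conj(1/2 + sqrt(5)/2) + 2*(-sqrt(5)/2 - 1/2)*conj(-1/2 + sqrt(5)/2) + 2*(-sqrt(5)/2 - 1/2)*conj(1/2 - sqrt(5)/2) + 2*(-1/2 + sqrt(5)/2)*conj(-sqrt(5)/2 - 1/2) + 5*(0)*conj(0) + 5*(0)*conj(0)]
      = (1/20)[(4) + (-4) + (2) + (-2) + (2) + (-2) + (0) + (0)] = 0/20 = 0
  <chi_6*chi_1, chi_6> = (1/20)[1*(2)*conj(2) + 1*(2)*conj(2) + 2*(-1/2 + sqrt(5)/2)*conj(-1/2 + sqrt(5)/2) + 2*(-sqrt(5)/2 - 1/2)*conj(-sqrt(5)/2 - 1/2) + 2*(-sqrt(5)/2 - 1/2)*conj(-sqrt(5)/2 - 1/2) + 2*(-1/2 + sqrt(5)/2)*conj(-1/2 + sqrt(5)/2) + 5*(0)*conj(0) + 5*(0)*conj(0)]
      = (1/20)[(4) + (4) + (3 - sqrt(5)) + (sqrt(5) + 3) + (sqrt(5) + 3) + (3 - sqrt(5)) + (0) + (0)] = 20/20 = 1
  <chi_6*chi_1, chi_7> = (1/20)[1*(2)*conj(2) + 1*(2)*conj(-2) + 2*(-1/2 + sqrt(5)/2)*conj(1/2 - sqrt(5)/2) + 2*(-sqrt(5)/2 - 1/2)*conj(-sqrt(5)/2 - 1/2) + 2*(-sqrt(5)/2 - 1/2)*conj(1/2 + sqrt(5)/2) + 2*(-1/2 + sqrt(5)/2)*conj(-1/2 + sqrt(5)/2) + 5*(0)*conj(0) + 5*(0)*conj(0)]
      = (1/20)[(4) + (-4) + (-3 + sqrt(5)) + (sqrt(5) + 3) + (-3 - sqrt(5)) + (3 - sqrt(5)) + (0) + (0)] = 0/20 = 0
  <chi_6*chi_1, chi_8> = (1/20)[1*(2)*conj(2) + 1*(2)*conj(2) + 2*(-1/2 + sqrt(5)/2)*conj(-sqrt(5)/2 - 1/2) + 2*(-sqrt(5)/2 - 1/2)*conj(-1/2 + sqrt(5)/2) + 2*(-sqrt(5)/2 - 1/2)*conj(-1/2 + sqrt(5)/2) + 2*(-1/2 + sqrt(5)/2)*conj(-sqrt(5)/2 - 1/2) + 5*(0)*conj(0) + 5*(0)*conj(0)]
      = (1/20)[(4) + (4) + (-2) + (-2) + (-2) + (-2) + (0) + (0)] = 0/20 = 0
Hence the multiplicities are chi_6: 1. Dimension check: dim(chi_6)*dim(chi_1) = 2*1 = 2 and sum (mult * dim) = 1*2 = 2.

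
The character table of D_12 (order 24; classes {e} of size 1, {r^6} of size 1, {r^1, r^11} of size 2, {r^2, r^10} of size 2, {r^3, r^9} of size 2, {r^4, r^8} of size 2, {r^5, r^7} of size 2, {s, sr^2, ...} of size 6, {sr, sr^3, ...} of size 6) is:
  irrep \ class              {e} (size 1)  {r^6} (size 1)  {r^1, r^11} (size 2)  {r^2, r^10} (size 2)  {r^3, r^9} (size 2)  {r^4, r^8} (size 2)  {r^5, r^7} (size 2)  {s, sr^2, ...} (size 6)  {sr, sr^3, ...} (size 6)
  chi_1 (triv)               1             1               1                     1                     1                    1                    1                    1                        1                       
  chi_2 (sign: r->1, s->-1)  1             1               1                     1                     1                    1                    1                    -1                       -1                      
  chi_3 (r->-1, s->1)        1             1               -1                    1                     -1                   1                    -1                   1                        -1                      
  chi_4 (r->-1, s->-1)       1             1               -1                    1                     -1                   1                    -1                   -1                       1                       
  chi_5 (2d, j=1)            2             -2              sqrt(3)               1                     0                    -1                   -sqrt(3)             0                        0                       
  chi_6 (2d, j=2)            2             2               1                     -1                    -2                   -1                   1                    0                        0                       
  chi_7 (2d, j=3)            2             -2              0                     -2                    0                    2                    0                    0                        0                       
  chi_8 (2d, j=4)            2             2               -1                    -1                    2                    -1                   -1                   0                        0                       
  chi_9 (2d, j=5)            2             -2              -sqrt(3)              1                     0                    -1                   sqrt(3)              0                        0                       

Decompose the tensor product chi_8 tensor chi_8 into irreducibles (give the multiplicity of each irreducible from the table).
chi_8 tensor chi_8 = chi_1 + chi_2 + chi_8 (all other irreducibles have multiplicity 0).

Justification: The character of a tensor product is the pointwise product (chi_8 * chi_8)(C) = chi_8(C) * chi_8(C):
  {e}: (2)*(2), {r^6}: (2)*(2), {r^1, r^11}: (-1)*(-1), {r^2, r^10}: (-1)*(-1), {r^3, r^9}: (2)*(2), {r^4, r^8}: (-1)*(-1), {r^5, r^7}: (-1)*(-1), {s, sr^2, ...}: (0)*(0), {sr, sr^3, ...}: (0)*(0)
so (chi_8 * chi_8) takes values
  {e} -> 4, {r^6} -> 4, {r^1, r^11} -> 1, {r^2, r^10} -> 1, {r^3, r^9} -> 4, {r^4, r^8} -> 1, {r^5, r^7} -> 1, {s, sr^2, ...} -> 0, {sr, sr^3, ...} -> 0.
Now take the inner product of this character with each irreducible chi from the table, <chi_8*chi_8, chi> = (1/24) sum_C |C| (chi_8*chi_8)(C) conj(chi(C)):
  <chi_8*chi_8, chi_1> = (1/24)[1*(4)*conj(1) + 1*(4)*conj(1) + 2*(1)*conj(1) + 2*(1)*conj(1) + 2*(4)*conj(1) + 2*(1)*conj(1) + 2*(1)*conj(1) + 6*(0)*conj(1) + 6*(0)*conj(1)]
      = (1/24)[(4) + (4) + (2) + (2) + (8) + (2) + (2) + (0) + (0)] = 24/24 = 1
  <chi_8*chi_8, chi_2> = (1/24)[1*(4)*conj(1) + 1*(4)*conj(1) + 2*(1)*conj(1) + 2*(1)*conj(1) + 2*(4)*conj(1) + 2*(1)*conj(1) + 2*(1)*conj(1) + 6*(0)*conj(-1) + 6*(0)*conj(-1)]
      = (1/24)[(4) + (4) + (2) + (2) + (8) + (2) + (2) + (0) + (0)] = 24/24 = 1
  <chi_8*chi_8, chi_3> = (1/24)[1*(4)*conj(1) + 1*(4)*conj(1) + 2*(1)*conj(-1) + 2*(1)*conj(1) + 2*(4)*conj(-1) + 2*(1)*conj(1) + 2*(1)*conj(-1) + 6*(0)*conj(1) + 6*(0)*conj(-1)]
      = (1/24)[(4) + (4) + (-2) + (2) + (-8) + (2) + (-2) + (0) + (0)] = 0/24 = 0
  <chi_8*chi_8, chi_4> = (1/24)[1*(4)*conj(1) + 1*(4)*conj(1) + 2*(1)*conj(-1) + 2*(1)*conj(1) + 2*(4)*conj(-1) + 2*(1)*conj(1) + 2*(1)*conj(-1) + 6*(0)*conj(-1) + 6*(0)*conj(1)]
      = (1/24)[(4) + (4) + (-2) + (2) + (-8) + (2) + (-2) + (0) + (0)] = 0/24 = 0
  <chi_8*chi_8, chi_5> = (1/24)[1*(4)*conj(2) + 1*(4)*conj(-2) + 2*(1)*conj(sqrt(3)) + 2*(1)*conj(1) + 2*(4)*conj(0) + 2*(1)*conj(-1) + 2*(1)*conj(-sqrt(3)) + 6*(0)*conj(0) + 6*(0)*conj(0)]
      = (1/24)[(8) + (-8) + (2*sqrt(3)) + (2) + (0) + (-2) + (-2*sqrt(3)) + (0) + (0)] = 0/24 = 0
  <chi_8*chi_8, chi_6> = (1/24)[1*(4)*conj(2) + 1*(4)*conj(2) + 2*(1)*conj(1) + 2*(1)*conj(-1) + 2*(4)*conj(-2) + 2*(1)*conj(-1) + 2*(1)*conj(1) + 6*(0)*conj(0) + 6*(0)*conj(0)]
      = (1/24)[(8) + (8) + (2) + (-2) + (-16) + (-2) + (2) + (0) + (0)] = 0/24 = 0
  <chi_8*chi_8, chi_7> = (1/24)[1*(4)*conj(2) + 1*(4)*conj(-2) + 2*(1)*conj(0) + 2*(1)*conj(-2) + 2*(4)*conj(0) + 2*(1)*conj(2) + 2*(1)*conj(0) + 6*(0)*conj(0) + 6*(0)*conj(0)]
      = (1/24)[(8) + (-8) + (0) + (-4) + (0) + (4) + (0) + (0) + (0)] = 0/24 = 0
  <chi_8*chi_8, chi_8> = (1/24)[1*(4)*conj(2) + 1*(4)*conj(2) + 2*(1)*conj(-1) + 2*(1)*conj(-1) + 2*(4)*conj(2) + 2*(1)*conj(-1) + 2*(1)*conj(-1) + 6*(0)*conj(0) + 6*(0)*conj(0)]
      = (1/24)[(8) + (8) + (-2) + (-2) + (16) + (-2) + (-2) + (0) + (0)] = 24/24 = 1
  <chi_8*chi_8, chi_9> = (1/24)[1*(4)*conj(2) + 1*(4)*conj(-2) + 2*(1)*conj(-sqrt(3)) + 2*(1)*conj(1) + 2*(4)*conj(0) + 2*(1)*conj(-1) + 2*(1)*conj(sqrt(3)) + 6*(0)*conj(0) + 6*(0)*conj(0)]
      = (1/24)[(8) + (-8) + (-2*sqrt(3)) + (2) + (0) + (-2) + (2*sqrt(3)) + (0) + (0)] = 0/24 = 0
Hence the multiplicities are chi_1: 1, chi_2: 1, chi_8: 1. Dimension check: dim(chi_8)*dim(chi_8) = 2*2 = 4 and sum (mult * dim) = 1*1 + 1*1 + 1*2 = 4.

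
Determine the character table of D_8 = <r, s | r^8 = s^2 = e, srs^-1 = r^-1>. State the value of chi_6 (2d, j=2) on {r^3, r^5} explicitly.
Conjugacy classes: {e} of size 1, {r^4} of size 1, {r^1, r^7} of size 2, {r^2, r^6} of size 2, {r^3, r^5} of size 2, {s, sr^2, ...} of size 4, {sr, sr^3, ...} of size 4.
Character table:
  irrep \ class              {e} (size 1)  {r^4} (size 1)  {r^1, r^7} (size 2)  {r^2, r^6} (size 2)  {r^3, r^5} (size 2)  {s, sr^2, ...} (size 4)  {sr, sr^3, ...} (size 4)
  chi_1 (triv)               1             1               1                    1                    1                    1                        1                       
  chi_2 (sign: r->1, s->-1)  1             1               1                    1                    1                    -1                       -1                      
  chi_3 (r->-1, s->1)        1             1               -1                   1                    -1                   1                        -1                      
  chi_4 (r->-1, s->-1)       1             1               -1                   1                    -1                   -1                       1                       
  chi_5 (2d, j=1)            2             -2              sqrt(2)              0                    -sqrt(2)             0                        0                       
  chi_6 (2d, j=2)            2             2               0                    -2                   0                    0                        0                       
  chi_7 (2d, j=3)            2             -2              -sqrt(2)             0                    sqrt(2)              0                        0                       

Spot check: chi_6 (2d, j=2) on {r^3, r^5} = 0.

Derivation: D_8 has order 2*8 = 16 with 7 conjugacy classes, hence 7 irreducibles. Sum of squared dims 1 + 1 + 1 + 1 + 4 + 4 + 4 = 16 = |G|. Linear characters come from the abelianisation; the 2-dimensional irreps have character r^k -> 2*cos(2*pi*j*k/8), reflections -> 0.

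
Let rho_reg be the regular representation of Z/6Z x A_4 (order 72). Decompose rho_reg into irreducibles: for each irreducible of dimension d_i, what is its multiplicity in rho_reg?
Each irreducible V_i of dimension d_i appears with multiplicity d_i, i.e. rho_reg = (direct sum over all irreducibles V_i) d_i V_i. The irreducible dimensions for Z/6Z x A_4 are 1, 1, 1, 1, 1, 1, 1, 1, 1, 1, 1, 1, 1, 1, 1, 1, 1, 1, 3, 3, 3, 3, 3, 3: 18 irreducibles of dimension 1, each with multiplicity 1; 6 irreducibles of dimension 3, each with multiplicity 3. Total dimension 18*1*1 + 6*3*3 = 72 = |G|.

Proof sketch: General theorem: in the regular representation of a finite group G, each irreducible appears with multiplicity equal to its dimension. Check: dim(rho_reg) = sum d_i^2 = 1 + 1 + 1 + 1 + 1 + 1 + 1 + 1 + 1 + 1 + 1 + 1 + 1 + 1 + 1 + 1 + 1 + 1 + 9 + 9 + 9 + 9 + 9 + 9 = 72 = |G|.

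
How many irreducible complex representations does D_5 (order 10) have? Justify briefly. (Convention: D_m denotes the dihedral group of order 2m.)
4

Details: The number of irreducible complex representations of a finite group equals its number of conjugacy classes. D_5 has 4 conjugacy classes ((n+3)/2 for n odd), so D_5 (order 10) has exactly 4 irreducible complex representations.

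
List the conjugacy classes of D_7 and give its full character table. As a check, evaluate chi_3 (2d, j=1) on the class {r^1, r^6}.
Conjugacy classes: {e} of size 1, {r^1, r^6} of size 2, {r^2, r^5} of size 2, {r^3, r^4} of size 2, {s, sr, ..., sr^6} of size 7.
Character table:
  irrep \ class              {e} (size 1)  {r^1, r^6} (size 2)  {r^2, r^5} (size 2)  {r^3, r^4} (size 2)  {s, sr, ..., sr^6} (size 7)
  chi_1 (triv)               1             1                    1                    1                    1                          
  chi_2 (sign: r->1, s->-1)  1             1                    1                    1                    -1                         
  chi_3 (2d, j=1)            2             2*cos(2*pi/7)        -2*cos(3*pi/7)       -2*cos(pi/7)         0                          
  chi_4 (2d, j=2)            2             -2*cos(3*pi/7)       -2*cos(pi/7)         2*cos(2*pi/7)        0                          
  chi_5 (2d, j=3)            2             -2*cos(pi/7)         2*cos(2*pi/7)        -2*cos(3*pi/7)       0                          

Spot check: chi_3 (2d, j=1) on {r^1, r^6} = 2*cos(2*pi/7).

Derivation: D_7 has order 2*7 = 14 with 5 conjugacy classes, hence 5 irreducibles. Sum of squared dims 1 + 1 + 4 + 4 + 4 = 14 = |G|. Linear characters come from the abelianisation; the 2-dimensional irreps have character r^k -> 2*cos(2*pi*j*k/7), reflections -> 0.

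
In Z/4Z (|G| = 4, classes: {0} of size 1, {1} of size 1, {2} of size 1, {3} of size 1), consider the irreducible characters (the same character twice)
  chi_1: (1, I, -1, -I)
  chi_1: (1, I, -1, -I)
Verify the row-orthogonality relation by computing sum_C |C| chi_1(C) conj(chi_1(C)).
Sum = 4 = |G| = 4; so <chi_1, chi_1> = 1 (norm-1 confirms irreducibility).

Justification: Compute term by term over conjugacy classes (|C| * chi_1(C) * conj(chi_1(C))):
  1*(1)*conj(1) + 1*(I)*conj(I) + 1*(-1)*conj(-1) + 1*(-I)*conj(-I)
  = (1) + (1) + (1) + (1)
  = 4.
(Exp terms are combined using exp(i*s)*conj(exp(i*t)) = exp(i*(s-t)), and sums of them are collapsed using the identity that for every m > 1 the m distinct m-th roots of unity sum to 0, e.g. 1 + exp(2*I*pi/3) + exp(-2*I*pi/3) = 0.)
Dividing by |G| = 4 gives 4/4 = 1, matching the row-orthogonality relation <chi_1, chi_1> = [chi_1 = chi_1].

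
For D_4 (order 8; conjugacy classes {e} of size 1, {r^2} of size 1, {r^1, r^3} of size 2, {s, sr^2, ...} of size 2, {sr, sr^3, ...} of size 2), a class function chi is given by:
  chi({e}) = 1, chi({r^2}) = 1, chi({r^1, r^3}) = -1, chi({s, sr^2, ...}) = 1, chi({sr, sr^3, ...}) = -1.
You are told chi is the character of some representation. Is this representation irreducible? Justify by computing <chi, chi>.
Irreducible: <chi, chi> = 1.

Why: <chi, chi> = (1/|G|) sum_C |C| * |chi(C)|^2 = (1/8)[1*|1|^2 + 1*|1|^2 + 2*|-1|^2 + 2*|1|^2 + 2*|-1|^2]
  = (1/8)[(1) + (1) + (2) + (2) + (2)] = 8/8 = 1.
A character is irreducible iff <chi, chi> = 1, so this representation is irreducible.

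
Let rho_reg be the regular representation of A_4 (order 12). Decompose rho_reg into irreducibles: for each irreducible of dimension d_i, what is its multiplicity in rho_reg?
Each irreducible V_i of dimension d_i appears with multiplicity d_i, i.e. rho_reg = (direct sum over all irreducibles V_i) d_i V_i. The irreducible dimensions for A_4 are 1, 1, 1, 3: 3 irreducibles of dimension 1, each with multiplicity 1; 1 irreducible of dimension 3, with multiplicity 3. Total dimension 3*1*1 + 1*3*3 = 12 = |G|.

Details: General theorem: in the regular representation of a finite group G, each irreducible appears with multiplicity equal to its dimension. Check: dim(rho_reg) = sum d_i^2 = 1 + 1 + 1 + 9 = 12 = |G|.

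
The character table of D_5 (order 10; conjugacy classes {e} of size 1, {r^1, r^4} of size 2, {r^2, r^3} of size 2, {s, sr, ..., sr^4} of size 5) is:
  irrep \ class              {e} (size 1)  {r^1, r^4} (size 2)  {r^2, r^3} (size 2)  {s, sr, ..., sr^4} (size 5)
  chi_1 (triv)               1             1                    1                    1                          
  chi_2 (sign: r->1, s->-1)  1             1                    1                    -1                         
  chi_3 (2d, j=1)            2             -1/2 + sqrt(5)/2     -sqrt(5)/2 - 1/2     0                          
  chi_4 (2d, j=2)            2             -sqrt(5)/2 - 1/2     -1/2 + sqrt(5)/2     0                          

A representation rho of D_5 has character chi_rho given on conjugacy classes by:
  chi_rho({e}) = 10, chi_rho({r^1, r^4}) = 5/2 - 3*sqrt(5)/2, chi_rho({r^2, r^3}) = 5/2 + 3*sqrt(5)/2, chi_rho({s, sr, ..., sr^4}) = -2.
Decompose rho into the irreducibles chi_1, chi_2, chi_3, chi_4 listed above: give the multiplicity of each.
Multiplicities: chi_1: 1, chi_2: 3, chi_3: 0, chi_4: 3.

Solution. Use <chi_rho, chi> = (1/|G|) sum_C |C| * chi_rho(C) * conj(chi(C)) with |G| = 10 for each irreducible chi in the table:
  <chi_rho, chi_1> = (1/10)[1*(10)*conj(1) + 2*(5/2 - 3*sqrt(5)/2)*conj(1) + 2*(5/2 + 3*sqrt(5)/2)*conj(1) + 5*(-2)*conj(1)]
      = (1/10)[(10) + (5 - 3*sqrt(5)) + (5 + 3*sqrt(5)) + (-10)] = 10/10 = 1
  <chi_rho, chi_2> = (1/10)[1*(10)*conj(1) + 2*(5/2 - 3*sqrt(5)/2)*conj(1) + 2*(5/2 + 3*sqrt(5)/2)*conj(1) + 5*(-2)*conj(-1)]
      = (1/10)[(10) + (5 - 3*sqrt(5)) + (5 + 3*sqrt(5)) + (10)] = 30/10 = 3
  <chi_rho, chi_3> = (1/10)[1*(10)*conj(2) + 2*(5/2 - 3*sqrt(5)/2)*conj(-1/2 + sqrt(5)/2) + 2*(5/2 + 3*sqrt(5)/2)*conj(-sqrt(5)/2 - 1/2) + 5*(-2)*conj(0)]
      = (1/10)[(20) + (-10 + 4*sqrt(5)) + (-10 - 4*sqrt(5)) + (0)] = 0/10 = 0
  <chi_rho, chi_4> = (1/10)[1*(10)*conj(2) + 2*(5/2 - 3*sqrt(5)/2)*conj(-sqrt(5)/2 - 1/2) + 2*(5/2 + 3*sqrt(5)/2)*conj(-1/2 + sqrt(5)/2) + 5*(-2)*conj(0)]
      = (1/10)[(20) + (5 - sqrt(5)) + (sqrt(5) + 5) + (0)] = 30/10 = 3
Dimension check: dim(rho) = sum (mult * dim) = 1*1 + 3*1 + 0*2 + 3*2 = 10 = chi_rho(e) = 10.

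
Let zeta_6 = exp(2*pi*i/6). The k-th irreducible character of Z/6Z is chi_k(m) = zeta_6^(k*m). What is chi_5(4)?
chi_5(4) = zeta_6^20 = exp(2*I*pi/3)

Explanation: chi_5(4) = zeta_6^(5*4) = zeta_6^20. Since zeta_6^6 = 1, this equals zeta_6^2 = exp(2*pi*i*2/6) = exp(2*I*pi/3).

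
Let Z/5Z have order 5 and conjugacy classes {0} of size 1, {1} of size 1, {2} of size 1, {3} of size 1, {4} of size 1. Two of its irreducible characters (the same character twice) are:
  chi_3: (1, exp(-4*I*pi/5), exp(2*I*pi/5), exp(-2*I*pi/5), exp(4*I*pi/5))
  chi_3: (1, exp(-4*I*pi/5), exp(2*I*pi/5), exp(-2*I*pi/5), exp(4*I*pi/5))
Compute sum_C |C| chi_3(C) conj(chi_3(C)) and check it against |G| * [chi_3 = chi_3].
Sum = 5 = |G| = 5; so <chi_3, chi_3> = 1 (norm-1 confirms irreducibility).

Justification: Compute term by term over conjugacy classes (|C| * chi_3(C) * conj(chi_3(C))):
  1*(1)*conj(1) + 1*(exp(-4*I*pi/5))*conj(exp(-4*I*pi/5)) + 1*(exp(2*I*pi/5))*conj(exp(2*I*pi/5)) + 1*(exp(-2*I*pi/5))*conj(exp(-2*I*pi/5)) + 1*(exp(4*I*pi/5))*conj(exp(4*I*pi/5))
  = (1) + (1) + (1) + (1) + (1)
  = 5.
(Exp terms are combined using exp(i*s)*conj(exp(i*t)) = exp(i*(s-t)), and sums of them are collapsed using the identity that for every m > 1 the m distinct m-th roots of unity sum to 0, e.g. 1 + exp(2*I*pi/3) + exp(-2*I*pi/3) = 0.)
Dividing by |G| = 5 gives 5/5 = 1, matching the row-orthogonality relation <chi_3, chi_3> = [chi_3 = chi_3].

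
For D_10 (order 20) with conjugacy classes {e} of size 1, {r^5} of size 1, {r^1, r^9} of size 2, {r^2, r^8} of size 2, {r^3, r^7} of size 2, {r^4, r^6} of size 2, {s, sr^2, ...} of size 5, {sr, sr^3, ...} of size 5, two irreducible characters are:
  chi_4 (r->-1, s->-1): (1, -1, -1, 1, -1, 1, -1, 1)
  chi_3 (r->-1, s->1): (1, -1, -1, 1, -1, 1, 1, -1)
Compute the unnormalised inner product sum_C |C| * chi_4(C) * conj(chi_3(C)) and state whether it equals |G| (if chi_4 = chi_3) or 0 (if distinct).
Sum = 0; so <chi_4, chi_3> = 0 (distinct irreducibles are orthogonal).

Proof sketch: Compute term by term over conjugacy classes (|C| * chi_4(C) * conj(chi_3(C))):
  1*(1)*conj(1) + 1*(-1)*conj(-1) + 2*(-1)*conj(-1) + 2*(1)*conj(1) + 2*(-1)*conj(-1) + 2*(1)*conj(1) + 5*(-1)*conj(1) + 5*(1)*conj(-1)
  = (1) + (1) + (2) + (2) + (2) + (2) + (-5) + (-5)
  = 0.
Dividing by |G| = 20 gives 0/20 = 0, matching the row-orthogonality relation <chi_4, chi_3> = [chi_4 = chi_3].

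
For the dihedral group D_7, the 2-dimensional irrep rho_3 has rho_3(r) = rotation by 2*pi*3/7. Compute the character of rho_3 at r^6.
chi_{rho_3}(r^6) = 2*cos(2*pi*3*6/7) = -2*cos(pi/7)

Solution. rho_3(r^6) is rotation by angle 2*pi*3*6/7, whose trace is 2*cos(2*pi*3*6/7) = -2*cos(pi/7).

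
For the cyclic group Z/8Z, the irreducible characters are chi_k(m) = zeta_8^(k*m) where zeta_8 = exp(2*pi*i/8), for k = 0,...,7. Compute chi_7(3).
chi_7(3) = zeta_8^21 = exp(-3*I*pi/4)

Reasoning: chi_7(3) = zeta_8^(7*3) = zeta_8^21. Since zeta_8^8 = 1, this equals zeta_8^5 = exp(2*pi*i*5/8) = exp(-3*I*pi/4).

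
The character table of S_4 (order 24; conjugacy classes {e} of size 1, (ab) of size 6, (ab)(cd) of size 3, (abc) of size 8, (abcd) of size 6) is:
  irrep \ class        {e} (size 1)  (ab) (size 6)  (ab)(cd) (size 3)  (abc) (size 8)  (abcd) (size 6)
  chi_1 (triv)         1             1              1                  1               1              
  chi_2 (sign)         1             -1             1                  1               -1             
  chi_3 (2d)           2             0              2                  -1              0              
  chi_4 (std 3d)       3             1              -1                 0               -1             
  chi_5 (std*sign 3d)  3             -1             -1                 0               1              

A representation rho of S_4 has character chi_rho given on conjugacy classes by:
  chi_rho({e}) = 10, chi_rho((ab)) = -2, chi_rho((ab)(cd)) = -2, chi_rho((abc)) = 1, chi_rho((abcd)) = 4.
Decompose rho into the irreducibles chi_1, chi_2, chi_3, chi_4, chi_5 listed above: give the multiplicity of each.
Multiplicities: chi_1: 1, chi_2: 0, chi_3: 0, chi_4: 0, chi_5: 3.

Derivation: Use <chi_rho, chi> = (1/|G|) sum_C |C| * chi_rho(C) * conj(chi(C)) with |G| = 24 for each irreducible chi in the table:
  <chi_rho, chi_1> = (1/24)[1*(10)*conj(1) + 6*(-2)*conj(1) + 3*(-2)*conj(1) + 8*(1)*conj(1) + 6*(4)*conj(1)]
      = (1/24)[(10) + (-12) + (-6) + (8) + (24)] = 24/24 = 1
  <chi_rho, chi_2> = (1/24)[1*(10)*conj(1) + 6*(-2)*conj(-1) + 3*(-2)*conj(1) + 8*(1)*conj(1) + 6*(4)*conj(-1)]
      = (1/24)[(10) + (12) + (-6) + (8) + (-24)] = 0/24 = 0
  <chi_rho, chi_3> = (1/24)[1*(10)*conj(2) + 6*(-2)*conj(0) + 3*(-2)*conj(2) + 8*(1)*conj(-1) + 6*(4)*conj(0)]
      = (1/24)[(20) + (0) + (-12) + (-8) + (0)] = 0/24 = 0
  <chi_rho, chi_4> = (1/24)[1*(10)*conj(3) + 6*(-2)*conj(1) + 3*(-2)*conj(-1) + 8*(1)*conj(0) + 6*(4)*conj(-1)]
      = (1/24)[(30) + (-12) + (6) + (0) + (-24)] = 0/24 = 0
  <chi_rho, chi_5> = (1/24)[1*(10)*conj(3) + 6*(-2)*conj(-1) + 3*(-2)*conj(-1) + 8*(1)*conj(0) + 6*(4)*conj(1)]
      = (1/24)[(30) + (12) + (6) + (0) + (24)] = 72/24 = 3
Dimension check: dim(rho) = sum (mult * dim) = 1*1 + 0*1 + 0*2 + 0*3 + 3*3 = 10 = chi_rho(e) = 10.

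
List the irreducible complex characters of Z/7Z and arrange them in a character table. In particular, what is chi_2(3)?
Character table of Z/7Z (irreps indexed chi_0,...,chi_6 with chi_k(m) = zeta_7^(k*m), zeta_7 = exp(2*pi*i/7)):
  irrep \ class  {0} (size 1)  {1} (size 1)    {2} (size 1)    {3} (size 1)    {4} (size 1)    {5} (size 1)    {6} (size 1)  
  chi_0          1             1               1               1               1               1               1             
  chi_1          1             exp(2*I*pi/7)   exp(4*I*pi/7)   exp(6*I*pi/7)   exp(-6*I*pi/7)  exp(-4*I*pi/7)  exp(-2*I*pi/7)
  chi_2          1             exp(4*I*pi/7)   exp(-6*I*pi/7)  exp(-2*I*pi/7)  exp(2*I*pi/7)   exp(6*I*pi/7)   exp(-4*I*pi/7)
  chi_3          1             exp(6*I*pi/7)   exp(-2*I*pi/7)  exp(4*I*pi/7)   exp(-4*I*pi/7)  exp(2*I*pi/7)   exp(-6*I*pi/7)
  chi_4          1             exp(-6*I*pi/7)  exp(2*I*pi/7)   exp(-4*I*pi/7)  exp(4*I*pi/7)   exp(-2*I*pi/7)  exp(6*I*pi/7) 
  chi_5          1             exp(-4*I*pi/7)  exp(6*I*pi/7)   exp(2*I*pi/7)   exp(-2*I*pi/7)  exp(-6*I*pi/7)  exp(4*I*pi/7) 
  chi_6          1             exp(-2*I*pi/7)  exp(-4*I*pi/7)  exp(-6*I*pi/7)  exp(6*I*pi/7)   exp(4*I*pi/7)   exp(2*I*pi/7) 

Spot check: chi_2(3) = zeta_7^(2*3) = zeta_7^6 = exp(-2*I*pi/7).

Z/7Z is abelian, so all 7 irreducible complex representations are 1-dimensional. They are given by chi_k(m) = zeta_7^(k*m) for k = 0,...,6. Row orthogonality: sum_m chi_k(m) conj(chi_l(m)) = 7 * [k = l].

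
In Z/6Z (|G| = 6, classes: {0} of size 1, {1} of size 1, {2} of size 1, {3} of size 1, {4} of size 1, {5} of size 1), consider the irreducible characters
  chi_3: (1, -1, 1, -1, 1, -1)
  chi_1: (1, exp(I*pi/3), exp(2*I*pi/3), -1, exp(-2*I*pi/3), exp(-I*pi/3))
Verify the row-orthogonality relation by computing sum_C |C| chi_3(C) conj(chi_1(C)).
Sum = 0; so <chi_3, chi_1> = 0 (distinct irreducibles are orthogonal).

Working: Compute term by term over conjugacy classes (|C| * chi_3(C) * conj(chi_1(C))):
  1*(1)*conj(1) + 1*(-1)*conj(exp(I*pi/3)) + 1*(1)*conj(exp(2*I*pi/3)) + 1*(-1)*conj(-1) + 1*(1)*conj(exp(-2*I*pi/3)) + 1*(-1)*conj(exp(-I*pi/3))
  = (1) + (-exp(-I*pi/3)) + (exp(-2*I*pi/3)) + (1) + (exp(2*I*pi/3)) + (-exp(I*pi/3))
  = 0.
(Exp terms are combined using exp(i*s)*conj(exp(i*t)) = exp(i*(s-t)), and sums of them are collapsed using the identity that for every m > 1 the m distinct m-th roots of unity sum to 0, e.g. 1 + exp(2*I*pi/3) + exp(-2*I*pi/3) = 0.)
Dividing by |G| = 6 gives 0/6 = 0, matching the row-orthogonality relation <chi_3, chi_1> = [chi_3 = chi_1].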